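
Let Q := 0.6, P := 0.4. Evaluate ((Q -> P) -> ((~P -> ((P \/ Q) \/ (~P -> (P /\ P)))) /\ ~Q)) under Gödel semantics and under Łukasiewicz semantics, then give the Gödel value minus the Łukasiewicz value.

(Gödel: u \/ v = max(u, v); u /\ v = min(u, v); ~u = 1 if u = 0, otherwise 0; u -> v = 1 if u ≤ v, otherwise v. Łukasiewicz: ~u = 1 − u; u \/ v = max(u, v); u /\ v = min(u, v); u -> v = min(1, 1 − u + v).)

-0.60

Gödel evaluation:
  (Q -> P): 0.6 > 0.4, so result = 0.4
  ~P: Gödel ¬ of 0.4 = 0 (operand ≠ 0)
  (P \/ Q) = max(0.4, 0.6) = 0.6
  ~P: Gödel ¬ of 0.4 = 0 (operand ≠ 0)
  (P /\ P) = min(0.4, 0.4) = 0.4
  (~P -> (P /\ P)): 0 ≤ 0.4, so result = 1
  ((P \/ Q) \/ (~P -> (P /\ P))) = max(0.6, 1) = 1
  (~P -> ((P \/ Q) \/ (~P -> (P /\ P)))): 0 ≤ 1, so result = 1
  ~Q: Gödel ¬ of 0.6 = 0 (operand ≠ 0)
  ((~P -> ((P \/ Q) \/ (~P -> (P /\ P)))) /\ ~Q) = min(1, 0) = 0
  ((Q -> P) -> ((~P -> ((P \/ Q) \/ (~P -> (P /\ P)))) /\ ~Q)): 0.4 > 0, so result = 0
  Gödel value = 0
Łukasiewicz evaluation:
  (Q -> P): min(1, 1 − 0.6 + 0.4) = 0.8
  ~P: Łukasiewicz ¬ gives 1 − 0.4 = 0.6
  (P \/ Q) = max(0.4, 0.6) = 0.6
  ~P: Łukasiewicz ¬ gives 1 − 0.4 = 0.6
  (P /\ P) = min(0.4, 0.4) = 0.4
  (~P -> (P /\ P)): min(1, 1 − 0.6 + 0.4) = 0.8
  ((P \/ Q) \/ (~P -> (P /\ P))) = max(0.6, 0.8) = 0.8
  (~P -> ((P \/ Q) \/ (~P -> (P /\ P)))): min(1, 1 − 0.6 + 0.8) = 1
  ~Q: Łukasiewicz ¬ gives 1 − 0.6 = 0.4
  ((~P -> ((P \/ Q) \/ (~P -> (P /\ P)))) /\ ~Q) = min(1, 0.4) = 0.4
  ((Q -> P) -> ((~P -> ((P \/ Q) \/ (~P -> (P /\ P)))) /\ ~Q)): min(1, 1 − 0.8 + 0.4) = 0.6
  Łukasiewicz value = 0.6
Difference: 0 − 0.6 = -0.60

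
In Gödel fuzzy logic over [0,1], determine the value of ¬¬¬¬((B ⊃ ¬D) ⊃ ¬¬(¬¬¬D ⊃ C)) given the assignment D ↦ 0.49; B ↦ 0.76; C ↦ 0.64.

1.00

¬D: Gödel ¬ of 0.49 = 0 (operand ≠ 0)
(B ⊃ ¬D): 0.76 > 0, so result = 0
¬D: Gödel ¬ of 0.49 = 0 (operand ≠ 0)
¬¬D: Gödel ¬ of 0 = 1 (operand is 0)
¬¬¬D: Gödel ¬ of 1 = 0 (operand ≠ 0)
(¬¬¬D ⊃ C): 0 ≤ 0.64, so result = 1
¬(¬¬¬D ⊃ C): Gödel ¬ of 1 = 0 (operand ≠ 0)
¬¬(¬¬¬D ⊃ C): Gödel ¬ of 0 = 1 (operand is 0)
((B ⊃ ¬D) ⊃ ¬¬(¬¬¬D ⊃ C)): 0 ≤ 1, so result = 1
¬((B ⊃ ¬D) ⊃ ¬¬(¬¬¬D ⊃ C)): Gödel ¬ of 1 = 0 (operand ≠ 0)
¬¬((B ⊃ ¬D) ⊃ ¬¬(¬¬¬D ⊃ C)): Gödel ¬ of 0 = 1 (operand is 0)
¬¬¬((B ⊃ ¬D) ⊃ ¬¬(¬¬¬D ⊃ C)): Gödel ¬ of 1 = 0 (operand ≠ 0)
¬¬¬¬((B ⊃ ¬D) ⊃ ¬¬(¬¬¬D ⊃ C)): Gödel ¬ of 0 = 1 (operand is 0)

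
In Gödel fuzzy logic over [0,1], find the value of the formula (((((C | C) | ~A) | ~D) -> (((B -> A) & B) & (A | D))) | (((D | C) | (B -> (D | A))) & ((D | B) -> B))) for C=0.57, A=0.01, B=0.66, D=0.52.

(C | C) = max(0.57, 0.57) = 0.57
~A: Gödel ¬ of 0.01 = 0 (operand ≠ 0)
((C | C) | ~A) = max(0.57, 0) = 0.57
~D: Gödel ¬ of 0.52 = 0 (operand ≠ 0)
(((C | C) | ~A) | ~D) = max(0.57, 0) = 0.57
(B -> A): 0.66 > 0.01, so result = 0.01
((B -> A) & B) = min(0.01, 0.66) = 0.01
(A | D) = max(0.01, 0.52) = 0.52
(((B -> A) & B) & (A | D)) = min(0.01, 0.52) = 0.01
((((C | C) | ~A) | ~D) -> (((B -> A) & B) & (A | D))): 0.57 > 0.01, so result = 0.01
(D | C) = max(0.52, 0.57) = 0.57
(D | A) = max(0.52, 0.01) = 0.52
(B -> (D | A)): 0.66 > 0.52, so result = 0.52
((D | C) | (B -> (D | A))) = max(0.57, 0.52) = 0.57
(D | B) = max(0.52, 0.66) = 0.66
((D | B) -> B): 0.66 ≤ 0.66, so result = 1
(((D | C) | (B -> (D | A))) & ((D | B) -> B)) = min(0.57, 1) = 0.57
(((((C | C) | ~A) | ~D) -> (((B -> A) & B) & (A | D))) | (((D | C) | (B -> (D | A))) & ((D | B) -> B))) = max(0.01, 0.57) = 0.57

0.57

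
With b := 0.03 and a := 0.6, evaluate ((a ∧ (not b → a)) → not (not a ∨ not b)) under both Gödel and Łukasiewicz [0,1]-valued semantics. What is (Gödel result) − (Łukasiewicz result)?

Gödel evaluation:
  not b: Gödel ¬ of 0.03 = 0 (operand ≠ 0)
  (not b → a): 0 ≤ 0.6, so result = 1
  (a ∧ (not b → a)) = min(0.6, 1) = 0.6
  not a: Gödel ¬ of 0.6 = 0 (operand ≠ 0)
  not b: Gödel ¬ of 0.03 = 0 (operand ≠ 0)
  (not a ∨ not b) = max(0, 0) = 0
  not (not a ∨ not b): Gödel ¬ of 0 = 1 (operand is 0)
  ((a ∧ (not b → a)) → not (not a ∨ not b)): 0.6 ≤ 1, so result = 1
  Gödel value = 1
Łukasiewicz evaluation:
  not b: Łukasiewicz ¬ gives 1 − 0.03 = 0.97
  (not b → a): min(1, 1 − 0.97 + 0.6) = 0.63
  (a ∧ (not b → a)) = min(0.6, 0.63) = 0.6
  not a: Łukasiewicz ¬ gives 1 − 0.6 = 0.4
  not b: Łukasiewicz ¬ gives 1 − 0.03 = 0.97
  (not a ∨ not b) = max(0.4, 0.97) = 0.97
  not (not a ∨ not b): Łukasiewicz ¬ gives 1 − 0.97 = 0.03
  ((a ∧ (not b → a)) → not (not a ∨ not b)): min(1, 1 − 0.6 + 0.03) = 0.43
  Łukasiewicz value = 0.43
Difference: 1 − 0.43 = 0.57

0.57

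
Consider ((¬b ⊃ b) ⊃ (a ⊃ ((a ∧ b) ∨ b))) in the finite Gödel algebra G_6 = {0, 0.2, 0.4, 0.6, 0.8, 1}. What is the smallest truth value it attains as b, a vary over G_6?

0.20

The minimum is attained at b = 0.2, a = 0.4:
  ¬b: Gödel ¬ of 0.2 = 0 (operand ≠ 0)
  (¬b ⊃ b): 0 ≤ 0.2, so result = 1
  (a ∧ b) = min(0.4, 0.2) = 0.2
  ((a ∧ b) ∨ b) = max(0.2, 0.2) = 0.2
  (a ⊃ ((a ∧ b) ∨ b)): 0.4 > 0.2, so result = 0.2
  ((¬b ⊃ b) ⊃ (a ⊃ ((a ∧ b) ∨ b))): 1 > 0.2, so result = 0.2
Checking all 36 assignments confirms none give a value below 0.20.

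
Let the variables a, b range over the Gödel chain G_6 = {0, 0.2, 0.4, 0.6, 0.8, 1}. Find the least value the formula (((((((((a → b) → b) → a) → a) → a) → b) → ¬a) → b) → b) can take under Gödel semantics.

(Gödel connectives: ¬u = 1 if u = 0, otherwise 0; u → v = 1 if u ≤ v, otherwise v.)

0.20

The minimum is attained at a = 0.2, b = 0.2:
  (a → b): 0.2 ≤ 0.2, so result = 1
  ((a → b) → b): 1 > 0.2, so result = 0.2
  (((a → b) → b) → a): 0.2 ≤ 0.2, so result = 1
  ((((a → b) → b) → a) → a): 1 > 0.2, so result = 0.2
  (((((a → b) → b) → a) → a) → a): 0.2 ≤ 0.2, so result = 1
  ((((((a → b) → b) → a) → a) → a) → b): 1 > 0.2, so result = 0.2
  ¬a: Gödel ¬ of 0.2 = 0 (operand ≠ 0)
  (((((((a → b) → b) → a) → a) → a) → b) → ¬a): 0.2 > 0, so result = 0
  ((((((((a → b) → b) → a) → a) → a) → b) → ¬a) → b): 0 ≤ 0.2, so result = 1
  (((((((((a → b) → b) → a) → a) → a) → b) → ¬a) → b) → b): 1 > 0.2, so result = 0.2
Checking all 36 assignments confirms none give a value below 0.20.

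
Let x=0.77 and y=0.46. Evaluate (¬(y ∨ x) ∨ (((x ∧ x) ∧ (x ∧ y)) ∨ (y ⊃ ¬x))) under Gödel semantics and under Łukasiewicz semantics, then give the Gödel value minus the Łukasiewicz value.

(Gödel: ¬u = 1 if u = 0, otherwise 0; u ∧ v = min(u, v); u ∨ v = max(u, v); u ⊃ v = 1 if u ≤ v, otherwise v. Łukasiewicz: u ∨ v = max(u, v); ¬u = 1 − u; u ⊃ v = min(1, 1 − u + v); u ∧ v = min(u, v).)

Gödel evaluation:
  (y ∨ x) = max(0.46, 0.77) = 0.77
  ¬(y ∨ x): Gödel ¬ of 0.77 = 0 (operand ≠ 0)
  (x ∧ x) = min(0.77, 0.77) = 0.77
  (x ∧ y) = min(0.77, 0.46) = 0.46
  ((x ∧ x) ∧ (x ∧ y)) = min(0.77, 0.46) = 0.46
  ¬x: Gödel ¬ of 0.77 = 0 (operand ≠ 0)
  (y ⊃ ¬x): 0.46 > 0, so result = 0
  (((x ∧ x) ∧ (x ∧ y)) ∨ (y ⊃ ¬x)) = max(0.46, 0) = 0.46
  (¬(y ∨ x) ∨ (((x ∧ x) ∧ (x ∧ y)) ∨ (y ⊃ ¬x))) = max(0, 0.46) = 0.46
  Gödel value = 0.46
Łukasiewicz evaluation:
  (y ∨ x) = max(0.46, 0.77) = 0.77
  ¬(y ∨ x): Łukasiewicz ¬ gives 1 − 0.77 = 0.23
  (x ∧ x) = min(0.77, 0.77) = 0.77
  (x ∧ y) = min(0.77, 0.46) = 0.46
  ((x ∧ x) ∧ (x ∧ y)) = min(0.77, 0.46) = 0.46
  ¬x: Łukasiewicz ¬ gives 1 − 0.77 = 0.23
  (y ⊃ ¬x): min(1, 1 − 0.46 + 0.23) = 0.77
  (((x ∧ x) ∧ (x ∧ y)) ∨ (y ⊃ ¬x)) = max(0.46, 0.77) = 0.77
  (¬(y ∨ x) ∨ (((x ∧ x) ∧ (x ∧ y)) ∨ (y ⊃ ¬x))) = max(0.23, 0.77) = 0.77
  Łukasiewicz value = 0.77
Difference: 0.46 − 0.77 = -0.31

-0.31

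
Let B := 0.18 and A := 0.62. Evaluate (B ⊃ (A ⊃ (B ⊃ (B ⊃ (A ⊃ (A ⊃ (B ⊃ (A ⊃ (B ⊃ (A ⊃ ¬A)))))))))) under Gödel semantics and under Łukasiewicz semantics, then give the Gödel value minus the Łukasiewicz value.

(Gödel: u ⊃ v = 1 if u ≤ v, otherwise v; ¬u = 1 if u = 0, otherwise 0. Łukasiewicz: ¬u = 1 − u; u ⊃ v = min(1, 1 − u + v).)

Gödel evaluation:
  ¬A: Gödel ¬ of 0.62 = 0 (operand ≠ 0)
  (A ⊃ ¬A): 0.62 > 0, so result = 0
  (B ⊃ (A ⊃ ¬A)): 0.18 > 0, so result = 0
  (A ⊃ (B ⊃ (A ⊃ ¬A))): 0.62 > 0, so result = 0
  (B ⊃ (A ⊃ (B ⊃ (A ⊃ ¬A)))): 0.18 > 0, so result = 0
  (A ⊃ (B ⊃ (A ⊃ (B ⊃ (A ⊃ ¬A))))): 0.62 > 0, so result = 0
  (A ⊃ (A ⊃ (B ⊃ (A ⊃ (B ⊃ (A ⊃ ¬A)))))): 0.62 > 0, so result = 0
  (B ⊃ (A ⊃ (A ⊃ (B ⊃ (A ⊃ (B ⊃ (A ⊃ ¬A))))))): 0.18 > 0, so result = 0
  (B ⊃ (B ⊃ (A ⊃ (A ⊃ (B ⊃ (A ⊃ (B ⊃ (A ⊃ ¬A)))))))): 0.18 > 0, so result = 0
  (A ⊃ (B ⊃ (B ⊃ (A ⊃ (A ⊃ (B ⊃ (A ⊃ (B ⊃ (A ⊃ ¬A))))))))): 0.62 > 0, so result = 0
  (B ⊃ (A ⊃ (B ⊃ (B ⊃ (A ⊃ (A ⊃ (B ⊃ (A ⊃ (B ⊃ (A ⊃ ¬A)))))))))): 0.18 > 0, so result = 0
  Gödel value = 0
Łukasiewicz evaluation:
  ¬A: Łukasiewicz ¬ gives 1 − 0.62 = 0.38
  (A ⊃ ¬A): min(1, 1 − 0.62 + 0.38) = 0.76
  (B ⊃ (A ⊃ ¬A)): min(1, 1 − 0.18 + 0.76) = 1
  (A ⊃ (B ⊃ (A ⊃ ¬A))): min(1, 1 − 0.62 + 1) = 1
  (B ⊃ (A ⊃ (B ⊃ (A ⊃ ¬A)))): min(1, 1 − 0.18 + 1) = 1
  (A ⊃ (B ⊃ (A ⊃ (B ⊃ (A ⊃ ¬A))))): min(1, 1 − 0.62 + 1) = 1
  (A ⊃ (A ⊃ (B ⊃ (A ⊃ (B ⊃ (A ⊃ ¬A)))))): min(1, 1 − 0.62 + 1) = 1
  (B ⊃ (A ⊃ (A ⊃ (B ⊃ (A ⊃ (B ⊃ (A ⊃ ¬A))))))): min(1, 1 − 0.18 + 1) = 1
  (B ⊃ (B ⊃ (A ⊃ (A ⊃ (B ⊃ (A ⊃ (B ⊃ (A ⊃ ¬A)))))))): min(1, 1 − 0.18 + 1) = 1
  (A ⊃ (B ⊃ (B ⊃ (A ⊃ (A ⊃ (B ⊃ (A ⊃ (B ⊃ (A ⊃ ¬A))))))))): min(1, 1 − 0.62 + 1) = 1
  (B ⊃ (A ⊃ (B ⊃ (B ⊃ (A ⊃ (A ⊃ (B ⊃ (A ⊃ (B ⊃ (A ⊃ ¬A)))))))))): min(1, 1 − 0.18 + 1) = 1
  Łukasiewicz value = 1
Difference: 0 − 1 = -1.00

-1.00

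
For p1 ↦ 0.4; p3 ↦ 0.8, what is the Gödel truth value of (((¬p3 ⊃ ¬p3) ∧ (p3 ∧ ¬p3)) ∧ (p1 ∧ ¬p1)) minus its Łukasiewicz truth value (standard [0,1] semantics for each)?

Gödel evaluation:
  ¬p3: Gödel ¬ of 0.8 = 0 (operand ≠ 0)
  ¬p3: Gödel ¬ of 0.8 = 0 (operand ≠ 0)
  (¬p3 ⊃ ¬p3): 0 ≤ 0, so result = 1
  ¬p3: Gödel ¬ of 0.8 = 0 (operand ≠ 0)
  (p3 ∧ ¬p3) = min(0.8, 0) = 0
  ((¬p3 ⊃ ¬p3) ∧ (p3 ∧ ¬p3)) = min(1, 0) = 0
  ¬p1: Gödel ¬ of 0.4 = 0 (operand ≠ 0)
  (p1 ∧ ¬p1) = min(0.4, 0) = 0
  (((¬p3 ⊃ ¬p3) ∧ (p3 ∧ ¬p3)) ∧ (p1 ∧ ¬p1)) = min(0, 0) = 0
  Gödel value = 0
Łukasiewicz evaluation:
  ¬p3: Łukasiewicz ¬ gives 1 − 0.8 = 0.2
  ¬p3: Łukasiewicz ¬ gives 1 − 0.8 = 0.2
  (¬p3 ⊃ ¬p3): min(1, 1 − 0.2 + 0.2) = 1
  ¬p3: Łukasiewicz ¬ gives 1 − 0.8 = 0.2
  (p3 ∧ ¬p3) = min(0.8, 0.2) = 0.2
  ((¬p3 ⊃ ¬p3) ∧ (p3 ∧ ¬p3)) = min(1, 0.2) = 0.2
  ¬p1: Łukasiewicz ¬ gives 1 − 0.4 = 0.6
  (p1 ∧ ¬p1) = min(0.4, 0.6) = 0.4
  (((¬p3 ⊃ ¬p3) ∧ (p3 ∧ ¬p3)) ∧ (p1 ∧ ¬p1)) = min(0.2, 0.4) = 0.2
  Łukasiewicz value = 0.2
Difference: 0 − 0.2 = -0.20

-0.20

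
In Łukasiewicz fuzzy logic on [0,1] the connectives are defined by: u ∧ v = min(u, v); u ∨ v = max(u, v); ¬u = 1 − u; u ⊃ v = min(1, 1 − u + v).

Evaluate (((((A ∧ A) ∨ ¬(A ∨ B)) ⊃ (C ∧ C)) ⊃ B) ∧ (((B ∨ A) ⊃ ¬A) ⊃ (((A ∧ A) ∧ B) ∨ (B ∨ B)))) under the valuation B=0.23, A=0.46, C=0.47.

0.23

(A ∧ A) = min(0.46, 0.46) = 0.46
(A ∨ B) = max(0.46, 0.23) = 0.46
¬(A ∨ B): Łukasiewicz ¬ gives 1 − 0.46 = 0.54
((A ∧ A) ∨ ¬(A ∨ B)) = max(0.46, 0.54) = 0.54
(C ∧ C) = min(0.47, 0.47) = 0.47
(((A ∧ A) ∨ ¬(A ∨ B)) ⊃ (C ∧ C)): min(1, 1 − 0.54 + 0.47) = 0.93
((((A ∧ A) ∨ ¬(A ∨ B)) ⊃ (C ∧ C)) ⊃ B): min(1, 1 − 0.93 + 0.23) = 0.3
(B ∨ A) = max(0.23, 0.46) = 0.46
¬A: Łukasiewicz ¬ gives 1 − 0.46 = 0.54
((B ∨ A) ⊃ ¬A): min(1, 1 − 0.46 + 0.54) = 1
(A ∧ A) = min(0.46, 0.46) = 0.46
((A ∧ A) ∧ B) = min(0.46, 0.23) = 0.23
(B ∨ B) = max(0.23, 0.23) = 0.23
(((A ∧ A) ∧ B) ∨ (B ∨ B)) = max(0.23, 0.23) = 0.23
(((B ∨ A) ⊃ ¬A) ⊃ (((A ∧ A) ∧ B) ∨ (B ∨ B))): min(1, 1 − 1 + 0.23) = 0.23
(((((A ∧ A) ∨ ¬(A ∨ B)) ⊃ (C ∧ C)) ⊃ B) ∧ (((B ∨ A) ⊃ ¬A) ⊃ (((A ∧ A) ∧ B) ∨ (B ∨ B)))) = min(0.3, 0.23) = 0.23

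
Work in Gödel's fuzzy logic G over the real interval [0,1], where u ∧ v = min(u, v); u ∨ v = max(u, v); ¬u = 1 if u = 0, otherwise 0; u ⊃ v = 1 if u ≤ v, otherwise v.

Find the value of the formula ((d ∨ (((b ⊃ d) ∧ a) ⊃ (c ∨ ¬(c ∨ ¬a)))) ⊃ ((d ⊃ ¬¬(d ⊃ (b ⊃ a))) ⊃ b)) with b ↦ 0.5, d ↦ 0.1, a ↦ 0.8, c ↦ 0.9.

(b ⊃ d): 0.5 > 0.1, so result = 0.1
((b ⊃ d) ∧ a) = min(0.1, 0.8) = 0.1
¬a: Gödel ¬ of 0.8 = 0 (operand ≠ 0)
(c ∨ ¬a) = max(0.9, 0) = 0.9
¬(c ∨ ¬a): Gödel ¬ of 0.9 = 0 (operand ≠ 0)
(c ∨ ¬(c ∨ ¬a)) = max(0.9, 0) = 0.9
(((b ⊃ d) ∧ a) ⊃ (c ∨ ¬(c ∨ ¬a))): 0.1 ≤ 0.9, so result = 1
(d ∨ (((b ⊃ d) ∧ a) ⊃ (c ∨ ¬(c ∨ ¬a)))) = max(0.1, 1) = 1
(b ⊃ a): 0.5 ≤ 0.8, so result = 1
(d ⊃ (b ⊃ a)): 0.1 ≤ 1, so result = 1
¬(d ⊃ (b ⊃ a)): Gödel ¬ of 1 = 0 (operand ≠ 0)
¬¬(d ⊃ (b ⊃ a)): Gödel ¬ of 0 = 1 (operand is 0)
(d ⊃ ¬¬(d ⊃ (b ⊃ a))): 0.1 ≤ 1, so result = 1
((d ⊃ ¬¬(d ⊃ (b ⊃ a))) ⊃ b): 1 > 0.5, so result = 0.5
((d ∨ (((b ⊃ d) ∧ a) ⊃ (c ∨ ¬(c ∨ ¬a)))) ⊃ ((d ⊃ ¬¬(d ⊃ (b ⊃ a))) ⊃ b)): 1 > 0.5, so result = 0.5

0.50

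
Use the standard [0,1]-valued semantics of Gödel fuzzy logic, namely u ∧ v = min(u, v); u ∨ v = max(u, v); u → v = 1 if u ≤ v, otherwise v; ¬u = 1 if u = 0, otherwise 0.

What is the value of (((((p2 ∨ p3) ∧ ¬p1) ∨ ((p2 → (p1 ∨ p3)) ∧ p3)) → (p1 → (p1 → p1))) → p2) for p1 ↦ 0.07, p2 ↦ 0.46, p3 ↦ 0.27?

(p2 ∨ p3) = max(0.46, 0.27) = 0.46
¬p1: Gödel ¬ of 0.07 = 0 (operand ≠ 0)
((p2 ∨ p3) ∧ ¬p1) = min(0.46, 0) = 0
(p1 ∨ p3) = max(0.07, 0.27) = 0.27
(p2 → (p1 ∨ p3)): 0.46 > 0.27, so result = 0.27
((p2 → (p1 ∨ p3)) ∧ p3) = min(0.27, 0.27) = 0.27
(((p2 ∨ p3) ∧ ¬p1) ∨ ((p2 → (p1 ∨ p3)) ∧ p3)) = max(0, 0.27) = 0.27
(p1 → p1): 0.07 ≤ 0.07, so result = 1
(p1 → (p1 → p1)): 0.07 ≤ 1, so result = 1
((((p2 ∨ p3) ∧ ¬p1) ∨ ((p2 → (p1 ∨ p3)) ∧ p3)) → (p1 → (p1 → p1))): 0.27 ≤ 1, so result = 1
(((((p2 ∨ p3) ∧ ¬p1) ∨ ((p2 → (p1 ∨ p3)) ∧ p3)) → (p1 → (p1 → p1))) → p2): 1 > 0.46, so result = 0.46

0.46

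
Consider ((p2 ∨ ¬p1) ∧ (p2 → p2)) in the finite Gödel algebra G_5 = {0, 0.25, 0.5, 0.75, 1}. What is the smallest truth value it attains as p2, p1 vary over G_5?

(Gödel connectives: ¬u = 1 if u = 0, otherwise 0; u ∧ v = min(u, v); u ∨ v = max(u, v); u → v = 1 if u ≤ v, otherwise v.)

0.00

The minimum is attained at p2 = 0, p1 = 0.25:
  ¬p1: Gödel ¬ of 0.25 = 0 (operand ≠ 0)
  (p2 ∨ ¬p1) = max(0, 0) = 0
  (p2 → p2): 0 ≤ 0, so result = 1
  ((p2 ∨ ¬p1) ∧ (p2 → p2)) = min(0, 1) = 0
Checking all 25 assignments confirms none give a value below 0.00.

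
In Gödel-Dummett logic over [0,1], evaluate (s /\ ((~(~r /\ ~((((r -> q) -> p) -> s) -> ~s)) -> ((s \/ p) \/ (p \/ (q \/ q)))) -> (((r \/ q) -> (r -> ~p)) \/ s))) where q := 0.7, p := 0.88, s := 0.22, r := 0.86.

~r: Gödel ¬ of 0.86 = 0 (operand ≠ 0)
(r -> q): 0.86 > 0.7, so result = 0.7
((r -> q) -> p): 0.7 ≤ 0.88, so result = 1
(((r -> q) -> p) -> s): 1 > 0.22, so result = 0.22
~s: Gödel ¬ of 0.22 = 0 (operand ≠ 0)
((((r -> q) -> p) -> s) -> ~s): 0.22 > 0, so result = 0
~((((r -> q) -> p) -> s) -> ~s): Gödel ¬ of 0 = 1 (operand is 0)
(~r /\ ~((((r -> q) -> p) -> s) -> ~s)) = min(0, 1) = 0
~(~r /\ ~((((r -> q) -> p) -> s) -> ~s)): Gödel ¬ of 0 = 1 (operand is 0)
(s \/ p) = max(0.22, 0.88) = 0.88
(q \/ q) = max(0.7, 0.7) = 0.7
(p \/ (q \/ q)) = max(0.88, 0.7) = 0.88
((s \/ p) \/ (p \/ (q \/ q))) = max(0.88, 0.88) = 0.88
(~(~r /\ ~((((r -> q) -> p) -> s) -> ~s)) -> ((s \/ p) \/ (p \/ (q \/ q)))): 1 > 0.88, so result = 0.88
(r \/ q) = max(0.86, 0.7) = 0.86
~p: Gödel ¬ of 0.88 = 0 (operand ≠ 0)
(r -> ~p): 0.86 > 0, so result = 0
((r \/ q) -> (r -> ~p)): 0.86 > 0, so result = 0
(((r \/ q) -> (r -> ~p)) \/ s) = max(0, 0.22) = 0.22
((~(~r /\ ~((((r -> q) -> p) -> s) -> ~s)) -> ((s \/ p) \/ (p \/ (q \/ q)))) -> (((r \/ q) -> (r -> ~p)) \/ s)): 0.88 > 0.22, so result = 0.22
(s /\ ((~(~r /\ ~((((r -> q) -> p) -> s) -> ~s)) -> ((s \/ p) \/ (p \/ (q \/ q)))) -> (((r \/ q) -> (r -> ~p)) \/ s))) = min(0.22, 0.22) = 0.22

0.22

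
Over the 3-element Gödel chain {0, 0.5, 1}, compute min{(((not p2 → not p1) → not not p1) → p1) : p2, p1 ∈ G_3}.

The minimum is attained at p2 = 0, p1 = 0.5:
  not p2: Gödel ¬ of 0 = 1 (operand is 0)
  not p1: Gödel ¬ of 0.5 = 0 (operand ≠ 0)
  (not p2 → not p1): 1 > 0, so result = 0
  not p1: Gödel ¬ of 0.5 = 0 (operand ≠ 0)
  not not p1: Gödel ¬ of 0 = 1 (operand is 0)
  ((not p2 → not p1) → not not p1): 0 ≤ 1, so result = 1
  (((not p2 → not p1) → not not p1) → p1): 1 > 0.5, so result = 0.5
Checking all 9 assignments confirms none give a value below 0.50.

0.50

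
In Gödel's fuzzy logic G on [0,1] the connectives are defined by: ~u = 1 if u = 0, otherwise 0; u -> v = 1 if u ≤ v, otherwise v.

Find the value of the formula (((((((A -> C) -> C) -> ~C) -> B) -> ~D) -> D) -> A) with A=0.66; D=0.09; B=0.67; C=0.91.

0.66

(A -> C): 0.66 ≤ 0.91, so result = 1
((A -> C) -> C): 1 > 0.91, so result = 0.91
~C: Gödel ¬ of 0.91 = 0 (operand ≠ 0)
(((A -> C) -> C) -> ~C): 0.91 > 0, so result = 0
((((A -> C) -> C) -> ~C) -> B): 0 ≤ 0.67, so result = 1
~D: Gödel ¬ of 0.09 = 0 (operand ≠ 0)
(((((A -> C) -> C) -> ~C) -> B) -> ~D): 1 > 0, so result = 0
((((((A -> C) -> C) -> ~C) -> B) -> ~D) -> D): 0 ≤ 0.09, so result = 1
(((((((A -> C) -> C) -> ~C) -> B) -> ~D) -> D) -> A): 1 > 0.66, so result = 0.66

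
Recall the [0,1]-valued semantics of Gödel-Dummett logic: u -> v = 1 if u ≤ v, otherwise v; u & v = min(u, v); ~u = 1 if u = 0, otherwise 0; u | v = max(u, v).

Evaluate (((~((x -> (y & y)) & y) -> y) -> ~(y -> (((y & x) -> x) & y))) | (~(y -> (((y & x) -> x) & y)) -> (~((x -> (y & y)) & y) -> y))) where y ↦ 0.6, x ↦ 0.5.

(y & y) = min(0.6, 0.6) = 0.6
(x -> (y & y)): 0.5 ≤ 0.6, so result = 1
((x -> (y & y)) & y) = min(1, 0.6) = 0.6
~((x -> (y & y)) & y): Gödel ¬ of 0.6 = 0 (operand ≠ 0)
(~((x -> (y & y)) & y) -> y): 0 ≤ 0.6, so result = 1
(y & x) = min(0.6, 0.5) = 0.5
((y & x) -> x): 0.5 ≤ 0.5, so result = 1
(((y & x) -> x) & y) = min(1, 0.6) = 0.6
(y -> (((y & x) -> x) & y)): 0.6 ≤ 0.6, so result = 1
~(y -> (((y & x) -> x) & y)): Gödel ¬ of 1 = 0 (operand ≠ 0)
((~((x -> (y & y)) & y) -> y) -> ~(y -> (((y & x) -> x) & y))): 1 > 0, so result = 0
(y & x) = min(0.6, 0.5) = 0.5
((y & x) -> x): 0.5 ≤ 0.5, so result = 1
(((y & x) -> x) & y) = min(1, 0.6) = 0.6
(y -> (((y & x) -> x) & y)): 0.6 ≤ 0.6, so result = 1
~(y -> (((y & x) -> x) & y)): Gödel ¬ of 1 = 0 (operand ≠ 0)
(y & y) = min(0.6, 0.6) = 0.6
(x -> (y & y)): 0.5 ≤ 0.6, so result = 1
((x -> (y & y)) & y) = min(1, 0.6) = 0.6
~((x -> (y & y)) & y): Gödel ¬ of 0.6 = 0 (operand ≠ 0)
(~((x -> (y & y)) & y) -> y): 0 ≤ 0.6, so result = 1
(~(y -> (((y & x) -> x) & y)) -> (~((x -> (y & y)) & y) -> y)): 0 ≤ 1, so result = 1
(((~((x -> (y & y)) & y) -> y) -> ~(y -> (((y & x) -> x) & y))) | (~(y -> (((y & x) -> x) & y)) -> (~((x -> (y & y)) & y) -> y))) = max(0, 1) = 1

1.00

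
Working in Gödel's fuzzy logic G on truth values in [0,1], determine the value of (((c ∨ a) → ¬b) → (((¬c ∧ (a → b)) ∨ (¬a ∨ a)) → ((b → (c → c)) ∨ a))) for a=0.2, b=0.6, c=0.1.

(c ∨ a) = max(0.1, 0.2) = 0.2
¬b: Gödel ¬ of 0.6 = 0 (operand ≠ 0)
((c ∨ a) → ¬b): 0.2 > 0, so result = 0
¬c: Gödel ¬ of 0.1 = 0 (operand ≠ 0)
(a → b): 0.2 ≤ 0.6, so result = 1
(¬c ∧ (a → b)) = min(0, 1) = 0
¬a: Gödel ¬ of 0.2 = 0 (operand ≠ 0)
(¬a ∨ a) = max(0, 0.2) = 0.2
((¬c ∧ (a → b)) ∨ (¬a ∨ a)) = max(0, 0.2) = 0.2
(c → c): 0.1 ≤ 0.1, so result = 1
(b → (c → c)): 0.6 ≤ 1, so result = 1
((b → (c → c)) ∨ a) = max(1, 0.2) = 1
(((¬c ∧ (a → b)) ∨ (¬a ∨ a)) → ((b → (c → c)) ∨ a)): 0.2 ≤ 1, so result = 1
(((c ∨ a) → ¬b) → (((¬c ∧ (a → b)) ∨ (¬a ∨ a)) → ((b → (c → c)) ∨ a))): 0 ≤ 1, so result = 1

1.00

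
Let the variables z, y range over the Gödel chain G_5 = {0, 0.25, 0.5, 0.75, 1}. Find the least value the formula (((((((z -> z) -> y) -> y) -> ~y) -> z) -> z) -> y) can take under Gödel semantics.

The minimum is attained at z = 0, y = 0:
  (z -> z): 0 ≤ 0, so result = 1
  ((z -> z) -> y): 1 > 0, so result = 0
  (((z -> z) -> y) -> y): 0 ≤ 0, so result = 1
  ~y: Gödel ¬ of 0 = 1 (operand is 0)
  ((((z -> z) -> y) -> y) -> ~y): 1 ≤ 1, so result = 1
  (((((z -> z) -> y) -> y) -> ~y) -> z): 1 > 0, so result = 0
  ((((((z -> z) -> y) -> y) -> ~y) -> z) -> z): 0 ≤ 0, so result = 1
  (((((((z -> z) -> y) -> y) -> ~y) -> z) -> z) -> y): 1 > 0, so result = 0
Checking all 25 assignments confirms none give a value below 0.00.

0.00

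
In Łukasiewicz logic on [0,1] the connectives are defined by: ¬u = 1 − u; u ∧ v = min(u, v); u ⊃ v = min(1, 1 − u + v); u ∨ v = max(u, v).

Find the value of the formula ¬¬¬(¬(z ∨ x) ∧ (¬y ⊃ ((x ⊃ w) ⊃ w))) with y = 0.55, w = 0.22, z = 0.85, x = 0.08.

(z ∨ x) = max(0.85, 0.08) = 0.85
¬(z ∨ x): Łukasiewicz ¬ gives 1 − 0.85 = 0.15
¬y: Łukasiewicz ¬ gives 1 − 0.55 = 0.45
(x ⊃ w): min(1, 1 − 0.08 + 0.22) = 1
((x ⊃ w) ⊃ w): min(1, 1 − 1 + 0.22) = 0.22
(¬y ⊃ ((x ⊃ w) ⊃ w)): min(1, 1 − 0.45 + 0.22) = 0.77
(¬(z ∨ x) ∧ (¬y ⊃ ((x ⊃ w) ⊃ w))) = min(0.15, 0.77) = 0.15
¬(¬(z ∨ x) ∧ (¬y ⊃ ((x ⊃ w) ⊃ w))): Łukasiewicz ¬ gives 1 − 0.15 = 0.85
¬¬(¬(z ∨ x) ∧ (¬y ⊃ ((x ⊃ w) ⊃ w))): Łukasiewicz ¬ gives 1 − 0.85 = 0.15
¬¬¬(¬(z ∨ x) ∧ (¬y ⊃ ((x ⊃ w) ⊃ w))): Łukasiewicz ¬ gives 1 − 0.15 = 0.85

0.85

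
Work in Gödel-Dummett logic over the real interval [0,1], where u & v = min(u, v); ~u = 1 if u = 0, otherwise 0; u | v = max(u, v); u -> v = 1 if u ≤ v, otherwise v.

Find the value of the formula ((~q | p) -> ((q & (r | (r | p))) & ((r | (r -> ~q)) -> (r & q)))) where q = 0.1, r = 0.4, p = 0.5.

0.10

~q: Gödel ¬ of 0.1 = 0 (operand ≠ 0)
(~q | p) = max(0, 0.5) = 0.5
(r | p) = max(0.4, 0.5) = 0.5
(r | (r | p)) = max(0.4, 0.5) = 0.5
(q & (r | (r | p))) = min(0.1, 0.5) = 0.1
~q: Gödel ¬ of 0.1 = 0 (operand ≠ 0)
(r -> ~q): 0.4 > 0, so result = 0
(r | (r -> ~q)) = max(0.4, 0) = 0.4
(r & q) = min(0.4, 0.1) = 0.1
((r | (r -> ~q)) -> (r & q)): 0.4 > 0.1, so result = 0.1
((q & (r | (r | p))) & ((r | (r -> ~q)) -> (r & q))) = min(0.1, 0.1) = 0.1
((~q | p) -> ((q & (r | (r | p))) & ((r | (r -> ~q)) -> (r & q)))): 0.5 > 0.1, so result = 0.1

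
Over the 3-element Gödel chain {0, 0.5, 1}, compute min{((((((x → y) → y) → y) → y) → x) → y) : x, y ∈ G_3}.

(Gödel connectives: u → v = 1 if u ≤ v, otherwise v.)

The minimum is attained at x = 0, y = 0:
  (x → y): 0 ≤ 0, so result = 1
  ((x → y) → y): 1 > 0, so result = 0
  (((x → y) → y) → y): 0 ≤ 0, so result = 1
  ((((x → y) → y) → y) → y): 1 > 0, so result = 0
  (((((x → y) → y) → y) → y) → x): 0 ≤ 0, so result = 1
  ((((((x → y) → y) → y) → y) → x) → y): 1 > 0, so result = 0
Checking all 9 assignments confirms none give a value below 0.00.

0.00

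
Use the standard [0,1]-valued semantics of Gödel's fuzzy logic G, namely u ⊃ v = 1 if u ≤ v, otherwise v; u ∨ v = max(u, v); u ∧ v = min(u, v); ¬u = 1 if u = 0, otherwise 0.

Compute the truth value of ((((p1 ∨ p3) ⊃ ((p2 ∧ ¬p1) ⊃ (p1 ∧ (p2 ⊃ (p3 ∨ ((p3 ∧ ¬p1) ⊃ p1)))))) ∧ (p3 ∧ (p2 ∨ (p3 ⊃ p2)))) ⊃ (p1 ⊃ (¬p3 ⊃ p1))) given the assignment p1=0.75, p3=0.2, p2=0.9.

(p1 ∨ p3) = max(0.75, 0.2) = 0.75
¬p1: Gödel ¬ of 0.75 = 0 (operand ≠ 0)
(p2 ∧ ¬p1) = min(0.9, 0) = 0
¬p1: Gödel ¬ of 0.75 = 0 (operand ≠ 0)
(p3 ∧ ¬p1) = min(0.2, 0) = 0
((p3 ∧ ¬p1) ⊃ p1): 0 ≤ 0.75, so result = 1
(p3 ∨ ((p3 ∧ ¬p1) ⊃ p1)) = max(0.2, 1) = 1
(p2 ⊃ (p3 ∨ ((p3 ∧ ¬p1) ⊃ p1))): 0.9 ≤ 1, so result = 1
(p1 ∧ (p2 ⊃ (p3 ∨ ((p3 ∧ ¬p1) ⊃ p1)))) = min(0.75, 1) = 0.75
((p2 ∧ ¬p1) ⊃ (p1 ∧ (p2 ⊃ (p3 ∨ ((p3 ∧ ¬p1) ⊃ p1))))): 0 ≤ 0.75, so result = 1
((p1 ∨ p3) ⊃ ((p2 ∧ ¬p1) ⊃ (p1 ∧ (p2 ⊃ (p3 ∨ ((p3 ∧ ¬p1) ⊃ p1)))))): 0.75 ≤ 1, so result = 1
(p3 ⊃ p2): 0.2 ≤ 0.9, so result = 1
(p2 ∨ (p3 ⊃ p2)) = max(0.9, 1) = 1
(p3 ∧ (p2 ∨ (p3 ⊃ p2))) = min(0.2, 1) = 0.2
(((p1 ∨ p3) ⊃ ((p2 ∧ ¬p1) ⊃ (p1 ∧ (p2 ⊃ (p3 ∨ ((p3 ∧ ¬p1) ⊃ p1)))))) ∧ (p3 ∧ (p2 ∨ (p3 ⊃ p2)))) = min(1, 0.2) = 0.2
¬p3: Gödel ¬ of 0.2 = 0 (operand ≠ 0)
(¬p3 ⊃ p1): 0 ≤ 0.75, so result = 1
(p1 ⊃ (¬p3 ⊃ p1)): 0.75 ≤ 1, so result = 1
((((p1 ∨ p3) ⊃ ((p2 ∧ ¬p1) ⊃ (p1 ∧ (p2 ⊃ (p3 ∨ ((p3 ∧ ¬p1) ⊃ p1)))))) ∧ (p3 ∧ (p2 ∨ (p3 ⊃ p2)))) ⊃ (p1 ⊃ (¬p3 ⊃ p1))): 0.2 ≤ 1, so result = 1

1.00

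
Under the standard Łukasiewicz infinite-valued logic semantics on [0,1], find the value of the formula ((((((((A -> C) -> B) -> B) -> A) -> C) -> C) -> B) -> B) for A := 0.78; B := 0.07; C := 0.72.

(A -> C): min(1, 1 − 0.78 + 0.72) = 0.94
((A -> C) -> B): min(1, 1 − 0.94 + 0.07) = 0.13
(((A -> C) -> B) -> B): min(1, 1 − 0.13 + 0.07) = 0.94
((((A -> C) -> B) -> B) -> A): min(1, 1 − 0.94 + 0.78) = 0.84
(((((A -> C) -> B) -> B) -> A) -> C): min(1, 1 − 0.84 + 0.72) = 0.88
((((((A -> C) -> B) -> B) -> A) -> C) -> C): min(1, 1 − 0.88 + 0.72) = 0.84
(((((((A -> C) -> B) -> B) -> A) -> C) -> C) -> B): min(1, 1 − 0.84 + 0.07) = 0.23
((((((((A -> C) -> B) -> B) -> A) -> C) -> C) -> B) -> B): min(1, 1 − 0.23 + 0.07) = 0.84

0.84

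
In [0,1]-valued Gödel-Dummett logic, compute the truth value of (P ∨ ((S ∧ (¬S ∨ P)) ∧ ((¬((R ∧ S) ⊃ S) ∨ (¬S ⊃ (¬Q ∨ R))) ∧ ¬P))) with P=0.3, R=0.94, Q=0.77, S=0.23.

¬S: Gödel ¬ of 0.23 = 0 (operand ≠ 0)
(¬S ∨ P) = max(0, 0.3) = 0.3
(S ∧ (¬S ∨ P)) = min(0.23, 0.3) = 0.23
(R ∧ S) = min(0.94, 0.23) = 0.23
((R ∧ S) ⊃ S): 0.23 ≤ 0.23, so result = 1
¬((R ∧ S) ⊃ S): Gödel ¬ of 1 = 0 (operand ≠ 0)
¬S: Gödel ¬ of 0.23 = 0 (operand ≠ 0)
¬Q: Gödel ¬ of 0.77 = 0 (operand ≠ 0)
(¬Q ∨ R) = max(0, 0.94) = 0.94
(¬S ⊃ (¬Q ∨ R)): 0 ≤ 0.94, so result = 1
(¬((R ∧ S) ⊃ S) ∨ (¬S ⊃ (¬Q ∨ R))) = max(0, 1) = 1
¬P: Gödel ¬ of 0.3 = 0 (operand ≠ 0)
((¬((R ∧ S) ⊃ S) ∨ (¬S ⊃ (¬Q ∨ R))) ∧ ¬P) = min(1, 0) = 0
((S ∧ (¬S ∨ P)) ∧ ((¬((R ∧ S) ⊃ S) ∨ (¬S ⊃ (¬Q ∨ R))) ∧ ¬P)) = min(0.23, 0) = 0
(P ∨ ((S ∧ (¬S ∨ P)) ∧ ((¬((R ∧ S) ⊃ S) ∨ (¬S ⊃ (¬Q ∨ R))) ∧ ¬P))) = max(0.3, 0) = 0.3

0.30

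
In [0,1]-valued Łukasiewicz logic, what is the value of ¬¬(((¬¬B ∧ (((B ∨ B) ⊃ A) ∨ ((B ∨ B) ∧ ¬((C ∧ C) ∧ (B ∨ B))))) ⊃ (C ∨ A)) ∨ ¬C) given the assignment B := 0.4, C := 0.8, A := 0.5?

¬B: Łukasiewicz ¬ gives 1 − 0.4 = 0.6
¬¬B: Łukasiewicz ¬ gives 1 − 0.6 = 0.4
(B ∨ B) = max(0.4, 0.4) = 0.4
((B ∨ B) ⊃ A): min(1, 1 − 0.4 + 0.5) = 1
(B ∨ B) = max(0.4, 0.4) = 0.4
(C ∧ C) = min(0.8, 0.8) = 0.8
(B ∨ B) = max(0.4, 0.4) = 0.4
((C ∧ C) ∧ (B ∨ B)) = min(0.8, 0.4) = 0.4
¬((C ∧ C) ∧ (B ∨ B)): Łukasiewicz ¬ gives 1 − 0.4 = 0.6
((B ∨ B) ∧ ¬((C ∧ C) ∧ (B ∨ B))) = min(0.4, 0.6) = 0.4
(((B ∨ B) ⊃ A) ∨ ((B ∨ B) ∧ ¬((C ∧ C) ∧ (B ∨ B)))) = max(1, 0.4) = 1
(¬¬B ∧ (((B ∨ B) ⊃ A) ∨ ((B ∨ B) ∧ ¬((C ∧ C) ∧ (B ∨ B))))) = min(0.4, 1) = 0.4
(C ∨ A) = max(0.8, 0.5) = 0.8
((¬¬B ∧ (((B ∨ B) ⊃ A) ∨ ((B ∨ B) ∧ ¬((C ∧ C) ∧ (B ∨ B))))) ⊃ (C ∨ A)): min(1, 1 − 0.4 + 0.8) = 1
¬C: Łukasiewicz ¬ gives 1 − 0.8 = 0.2
(((¬¬B ∧ (((B ∨ B) ⊃ A) ∨ ((B ∨ B) ∧ ¬((C ∧ C) ∧ (B ∨ B))))) ⊃ (C ∨ A)) ∨ ¬C) = max(1, 0.2) = 1
¬(((¬¬B ∧ (((B ∨ B) ⊃ A) ∨ ((B ∨ B) ∧ ¬((C ∧ C) ∧ (B ∨ B))))) ⊃ (C ∨ A)) ∨ ¬C): Łukasiewicz ¬ gives 1 − 1 = 0
¬¬(((¬¬B ∧ (((B ∨ B) ⊃ A) ∨ ((B ∨ B) ∧ ¬((C ∧ C) ∧ (B ∨ B))))) ⊃ (C ∨ A)) ∨ ¬C): Łukasiewicz ¬ gives 1 − 0 = 1

1.00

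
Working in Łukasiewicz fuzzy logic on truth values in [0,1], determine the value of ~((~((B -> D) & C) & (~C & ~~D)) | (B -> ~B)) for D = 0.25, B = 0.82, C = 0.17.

0.64

(B -> D): min(1, 1 − 0.82 + 0.25) = 0.43
((B -> D) & C) = min(0.43, 0.17) = 0.17
~((B -> D) & C): Łukasiewicz ¬ gives 1 − 0.17 = 0.83
~C: Łukasiewicz ¬ gives 1 − 0.17 = 0.83
~D: Łukasiewicz ¬ gives 1 − 0.25 = 0.75
~~D: Łukasiewicz ¬ gives 1 − 0.75 = 0.25
(~C & ~~D) = min(0.83, 0.25) = 0.25
(~((B -> D) & C) & (~C & ~~D)) = min(0.83, 0.25) = 0.25
~B: Łukasiewicz ¬ gives 1 − 0.82 = 0.18
(B -> ~B): min(1, 1 − 0.82 + 0.18) = 0.36
((~((B -> D) & C) & (~C & ~~D)) | (B -> ~B)) = max(0.25, 0.36) = 0.36
~((~((B -> D) & C) & (~C & ~~D)) | (B -> ~B)): Łukasiewicz ¬ gives 1 − 0.36 = 0.64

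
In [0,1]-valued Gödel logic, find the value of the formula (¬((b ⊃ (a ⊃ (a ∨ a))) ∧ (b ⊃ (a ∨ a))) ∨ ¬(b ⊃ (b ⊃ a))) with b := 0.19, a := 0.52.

0.00

(a ∨ a) = max(0.52, 0.52) = 0.52
(a ⊃ (a ∨ a)): 0.52 ≤ 0.52, so result = 1
(b ⊃ (a ⊃ (a ∨ a))): 0.19 ≤ 1, so result = 1
(a ∨ a) = max(0.52, 0.52) = 0.52
(b ⊃ (a ∨ a)): 0.19 ≤ 0.52, so result = 1
((b ⊃ (a ⊃ (a ∨ a))) ∧ (b ⊃ (a ∨ a))) = min(1, 1) = 1
¬((b ⊃ (a ⊃ (a ∨ a))) ∧ (b ⊃ (a ∨ a))): Gödel ¬ of 1 = 0 (operand ≠ 0)
(b ⊃ a): 0.19 ≤ 0.52, so result = 1
(b ⊃ (b ⊃ a)): 0.19 ≤ 1, so result = 1
¬(b ⊃ (b ⊃ a)): Gödel ¬ of 1 = 0 (operand ≠ 0)
(¬((b ⊃ (a ⊃ (a ∨ a))) ∧ (b ⊃ (a ∨ a))) ∨ ¬(b ⊃ (b ⊃ a))) = max(0, 0) = 0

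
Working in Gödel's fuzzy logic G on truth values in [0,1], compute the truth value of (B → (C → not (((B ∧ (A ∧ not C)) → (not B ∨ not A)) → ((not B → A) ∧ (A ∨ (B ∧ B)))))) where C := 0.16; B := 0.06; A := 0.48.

0.00

not C: Gödel ¬ of 0.16 = 0 (operand ≠ 0)
(A ∧ not C) = min(0.48, 0) = 0
(B ∧ (A ∧ not C)) = min(0.06, 0) = 0
not B: Gödel ¬ of 0.06 = 0 (operand ≠ 0)
not A: Gödel ¬ of 0.48 = 0 (operand ≠ 0)
(not B ∨ not A) = max(0, 0) = 0
((B ∧ (A ∧ not C)) → (not B ∨ not A)): 0 ≤ 0, so result = 1
not B: Gödel ¬ of 0.06 = 0 (operand ≠ 0)
(not B → A): 0 ≤ 0.48, so result = 1
(B ∧ B) = min(0.06, 0.06) = 0.06
(A ∨ (B ∧ B)) = max(0.48, 0.06) = 0.48
((not B → A) ∧ (A ∨ (B ∧ B))) = min(1, 0.48) = 0.48
(((B ∧ (A ∧ not C)) → (not B ∨ not A)) → ((not B → A) ∧ (A ∨ (B ∧ B)))): 1 > 0.48, so result = 0.48
not (((B ∧ (A ∧ not C)) → (not B ∨ not A)) → ((not B → A) ∧ (A ∨ (B ∧ B)))): Gödel ¬ of 0.48 = 0 (operand ≠ 0)
(C → not (((B ∧ (A ∧ not C)) → (not B ∨ not A)) → ((not B → A) ∧ (A ∨ (B ∧ B))))): 0.16 > 0, so result = 0
(B → (C → not (((B ∧ (A ∧ not C)) → (not B ∨ not A)) → ((not B → A) ∧ (A ∨ (B ∧ B)))))): 0.06 > 0, so result = 0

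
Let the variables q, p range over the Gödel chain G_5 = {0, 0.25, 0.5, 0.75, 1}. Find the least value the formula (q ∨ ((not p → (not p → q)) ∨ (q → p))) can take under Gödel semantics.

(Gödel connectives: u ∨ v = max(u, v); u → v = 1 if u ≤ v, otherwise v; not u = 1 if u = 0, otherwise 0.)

The minimum is attained at q = 0.25, p = 0:
  not p: Gödel ¬ of 0 = 1 (operand is 0)
  not p: Gödel ¬ of 0 = 1 (operand is 0)
  (not p → q): 1 > 0.25, so result = 0.25
  (not p → (not p → q)): 1 > 0.25, so result = 0.25
  (q → p): 0.25 > 0, so result = 0
  ((not p → (not p → q)) ∨ (q → p)) = max(0.25, 0) = 0.25
  (q ∨ ((not p → (not p → q)) ∨ (q → p))) = max(0.25, 0.25) = 0.25
Checking all 25 assignments confirms none give a value below 0.25.

0.25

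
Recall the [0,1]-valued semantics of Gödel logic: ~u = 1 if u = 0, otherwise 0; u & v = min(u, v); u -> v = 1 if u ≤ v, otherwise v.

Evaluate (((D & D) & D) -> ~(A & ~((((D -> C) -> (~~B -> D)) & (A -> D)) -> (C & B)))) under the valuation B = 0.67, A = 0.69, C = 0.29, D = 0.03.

(D & D) = min(0.03, 0.03) = 0.03
((D & D) & D) = min(0.03, 0.03) = 0.03
(D -> C): 0.03 ≤ 0.29, so result = 1
~B: Gödel ¬ of 0.67 = 0 (operand ≠ 0)
~~B: Gödel ¬ of 0 = 1 (operand is 0)
(~~B -> D): 1 > 0.03, so result = 0.03
((D -> C) -> (~~B -> D)): 1 > 0.03, so result = 0.03
(A -> D): 0.69 > 0.03, so result = 0.03
(((D -> C) -> (~~B -> D)) & (A -> D)) = min(0.03, 0.03) = 0.03
(C & B) = min(0.29, 0.67) = 0.29
((((D -> C) -> (~~B -> D)) & (A -> D)) -> (C & B)): 0.03 ≤ 0.29, so result = 1
~((((D -> C) -> (~~B -> D)) & (A -> D)) -> (C & B)): Gödel ¬ of 1 = 0 (operand ≠ 0)
(A & ~((((D -> C) -> (~~B -> D)) & (A -> D)) -> (C & B))) = min(0.69, 0) = 0
~(A & ~((((D -> C) -> (~~B -> D)) & (A -> D)) -> (C & B))): Gödel ¬ of 0 = 1 (operand is 0)
(((D & D) & D) -> ~(A & ~((((D -> C) -> (~~B -> D)) & (A -> D)) -> (C & B)))): 0.03 ≤ 1, so result = 1

1.00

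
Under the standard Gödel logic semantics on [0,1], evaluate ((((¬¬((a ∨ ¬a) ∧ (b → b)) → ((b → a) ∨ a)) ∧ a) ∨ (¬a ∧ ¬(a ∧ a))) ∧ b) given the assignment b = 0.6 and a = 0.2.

¬a: Gödel ¬ of 0.2 = 0 (operand ≠ 0)
(a ∨ ¬a) = max(0.2, 0) = 0.2
(b → b): 0.6 ≤ 0.6, so result = 1
((a ∨ ¬a) ∧ (b → b)) = min(0.2, 1) = 0.2
¬((a ∨ ¬a) ∧ (b → b)): Gödel ¬ of 0.2 = 0 (operand ≠ 0)
¬¬((a ∨ ¬a) ∧ (b → b)): Gödel ¬ of 0 = 1 (operand is 0)
(b → a): 0.6 > 0.2, so result = 0.2
((b → a) ∨ a) = max(0.2, 0.2) = 0.2
(¬¬((a ∨ ¬a) ∧ (b → b)) → ((b → a) ∨ a)): 1 > 0.2, so result = 0.2
((¬¬((a ∨ ¬a) ∧ (b → b)) → ((b → a) ∨ a)) ∧ a) = min(0.2, 0.2) = 0.2
¬a: Gödel ¬ of 0.2 = 0 (operand ≠ 0)
(a ∧ a) = min(0.2, 0.2) = 0.2
¬(a ∧ a): Gödel ¬ of 0.2 = 0 (operand ≠ 0)
(¬a ∧ ¬(a ∧ a)) = min(0, 0) = 0
(((¬¬((a ∨ ¬a) ∧ (b → b)) → ((b → a) ∨ a)) ∧ a) ∨ (¬a ∧ ¬(a ∧ a))) = max(0.2, 0) = 0.2
((((¬¬((a ∨ ¬a) ∧ (b → b)) → ((b → a) ∨ a)) ∧ a) ∨ (¬a ∧ ¬(a ∧ a))) ∧ b) = min(0.2, 0.6) = 0.2

0.20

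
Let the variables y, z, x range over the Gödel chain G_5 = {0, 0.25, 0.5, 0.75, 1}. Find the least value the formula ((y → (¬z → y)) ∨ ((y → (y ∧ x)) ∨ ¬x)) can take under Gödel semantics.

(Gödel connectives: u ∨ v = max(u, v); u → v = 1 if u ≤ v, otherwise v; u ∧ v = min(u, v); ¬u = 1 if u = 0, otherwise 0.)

1.00

Every assignment gives 1. For instance at y = 0, z = 0, x = 0:
  ¬z: Gödel ¬ of 0 = 1 (operand is 0)
  (¬z → y): 1 > 0, so result = 0
  (y → (¬z → y)): 0 ≤ 0, so result = 1
  (y ∧ x) = min(0, 0) = 0
  (y → (y ∧ x)): 0 ≤ 0, so result = 1
  ¬x: Gödel ¬ of 0 = 1 (operand is 0)
  ((y → (y ∧ x)) ∨ ¬x) = max(1, 1) = 1
  ((y → (¬z → y)) ∨ ((y → (y ∧ x)) ∨ ¬x)) = max(1, 1) = 1
All 125 assignments give value 1 — the formula is a G_5-tautology.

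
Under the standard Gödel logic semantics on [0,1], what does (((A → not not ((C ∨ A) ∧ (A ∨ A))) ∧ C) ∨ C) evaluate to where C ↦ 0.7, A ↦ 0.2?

(C ∨ A) = max(0.7, 0.2) = 0.7
(A ∨ A) = max(0.2, 0.2) = 0.2
((C ∨ A) ∧ (A ∨ A)) = min(0.7, 0.2) = 0.2
not ((C ∨ A) ∧ (A ∨ A)): Gödel ¬ of 0.2 = 0 (operand ≠ 0)
not not ((C ∨ A) ∧ (A ∨ A)): Gödel ¬ of 0 = 1 (operand is 0)
(A → not not ((C ∨ A) ∧ (A ∨ A))): 0.2 ≤ 1, so result = 1
((A → not not ((C ∨ A) ∧ (A ∨ A))) ∧ C) = min(1, 0.7) = 0.7
(((A → not not ((C ∨ A) ∧ (A ∨ A))) ∧ C) ∨ C) = max(0.7, 0.7) = 0.7

0.70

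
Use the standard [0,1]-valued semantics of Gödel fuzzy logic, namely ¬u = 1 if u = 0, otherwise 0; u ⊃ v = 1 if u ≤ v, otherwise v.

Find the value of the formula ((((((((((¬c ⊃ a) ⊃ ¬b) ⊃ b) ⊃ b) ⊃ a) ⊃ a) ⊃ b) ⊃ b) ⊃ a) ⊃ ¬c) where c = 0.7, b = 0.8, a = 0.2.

¬c: Gödel ¬ of 0.7 = 0 (operand ≠ 0)
(¬c ⊃ a): 0 ≤ 0.2, so result = 1
¬b: Gödel ¬ of 0.8 = 0 (operand ≠ 0)
((¬c ⊃ a) ⊃ ¬b): 1 > 0, so result = 0
(((¬c ⊃ a) ⊃ ¬b) ⊃ b): 0 ≤ 0.8, so result = 1
((((¬c ⊃ a) ⊃ ¬b) ⊃ b) ⊃ b): 1 > 0.8, so result = 0.8
(((((¬c ⊃ a) ⊃ ¬b) ⊃ b) ⊃ b) ⊃ a): 0.8 > 0.2, so result = 0.2
((((((¬c ⊃ a) ⊃ ¬b) ⊃ b) ⊃ b) ⊃ a) ⊃ a): 0.2 ≤ 0.2, so result = 1
(((((((¬c ⊃ a) ⊃ ¬b) ⊃ b) ⊃ b) ⊃ a) ⊃ a) ⊃ b): 1 > 0.8, so result = 0.8
((((((((¬c ⊃ a) ⊃ ¬b) ⊃ b) ⊃ b) ⊃ a) ⊃ a) ⊃ b) ⊃ b): 0.8 ≤ 0.8, so result = 1
(((((((((¬c ⊃ a) ⊃ ¬b) ⊃ b) ⊃ b) ⊃ a) ⊃ a) ⊃ b) ⊃ b) ⊃ a): 1 > 0.2, so result = 0.2
¬c: Gödel ¬ of 0.7 = 0 (operand ≠ 0)
((((((((((¬c ⊃ a) ⊃ ¬b) ⊃ b) ⊃ b) ⊃ a) ⊃ a) ⊃ b) ⊃ b) ⊃ a) ⊃ ¬c): 0.2 > 0, so result = 0

0.00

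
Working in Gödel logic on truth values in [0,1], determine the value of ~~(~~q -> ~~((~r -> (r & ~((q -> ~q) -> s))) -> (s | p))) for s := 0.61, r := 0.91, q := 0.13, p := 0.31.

1.00

~q: Gödel ¬ of 0.13 = 0 (operand ≠ 0)
~~q: Gödel ¬ of 0 = 1 (operand is 0)
~r: Gödel ¬ of 0.91 = 0 (operand ≠ 0)
~q: Gödel ¬ of 0.13 = 0 (operand ≠ 0)
(q -> ~q): 0.13 > 0, so result = 0
((q -> ~q) -> s): 0 ≤ 0.61, so result = 1
~((q -> ~q) -> s): Gödel ¬ of 1 = 0 (operand ≠ 0)
(r & ~((q -> ~q) -> s)) = min(0.91, 0) = 0
(~r -> (r & ~((q -> ~q) -> s))): 0 ≤ 0, so result = 1
(s | p) = max(0.61, 0.31) = 0.61
((~r -> (r & ~((q -> ~q) -> s))) -> (s | p)): 1 > 0.61, so result = 0.61
~((~r -> (r & ~((q -> ~q) -> s))) -> (s | p)): Gödel ¬ of 0.61 = 0 (operand ≠ 0)
~~((~r -> (r & ~((q -> ~q) -> s))) -> (s | p)): Gödel ¬ of 0 = 1 (operand is 0)
(~~q -> ~~((~r -> (r & ~((q -> ~q) -> s))) -> (s | p))): 1 ≤ 1, so result = 1
~(~~q -> ~~((~r -> (r & ~((q -> ~q) -> s))) -> (s | p))): Gödel ¬ of 1 = 0 (operand ≠ 0)
~~(~~q -> ~~((~r -> (r & ~((q -> ~q) -> s))) -> (s | p))): Gödel ¬ of 0 = 1 (operand is 0)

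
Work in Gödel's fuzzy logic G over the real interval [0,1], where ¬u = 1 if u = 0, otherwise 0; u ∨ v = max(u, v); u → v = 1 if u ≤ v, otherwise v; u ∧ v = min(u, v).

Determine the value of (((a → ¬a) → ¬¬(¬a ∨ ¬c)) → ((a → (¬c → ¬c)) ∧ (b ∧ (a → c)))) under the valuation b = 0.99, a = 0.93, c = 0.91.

¬a: Gödel ¬ of 0.93 = 0 (operand ≠ 0)
(a → ¬a): 0.93 > 0, so result = 0
¬a: Gödel ¬ of 0.93 = 0 (operand ≠ 0)
¬c: Gödel ¬ of 0.91 = 0 (operand ≠ 0)
(¬a ∨ ¬c) = max(0, 0) = 0
¬(¬a ∨ ¬c): Gödel ¬ of 0 = 1 (operand is 0)
¬¬(¬a ∨ ¬c): Gödel ¬ of 1 = 0 (operand ≠ 0)
((a → ¬a) → ¬¬(¬a ∨ ¬c)): 0 ≤ 0, so result = 1
¬c: Gödel ¬ of 0.91 = 0 (operand ≠ 0)
¬c: Gödel ¬ of 0.91 = 0 (operand ≠ 0)
(¬c → ¬c): 0 ≤ 0, so result = 1
(a → (¬c → ¬c)): 0.93 ≤ 1, so result = 1
(a → c): 0.93 > 0.91, so result = 0.91
(b ∧ (a → c)) = min(0.99, 0.91) = 0.91
((a → (¬c → ¬c)) ∧ (b ∧ (a → c))) = min(1, 0.91) = 0.91
(((a → ¬a) → ¬¬(¬a ∨ ¬c)) → ((a → (¬c → ¬c)) ∧ (b ∧ (a → c)))): 1 > 0.91, so result = 0.91

0.91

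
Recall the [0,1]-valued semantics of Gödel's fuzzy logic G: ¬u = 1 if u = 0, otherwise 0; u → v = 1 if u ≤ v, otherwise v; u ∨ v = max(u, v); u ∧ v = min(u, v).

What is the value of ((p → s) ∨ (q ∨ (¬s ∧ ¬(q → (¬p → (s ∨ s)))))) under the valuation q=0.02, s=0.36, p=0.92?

0.36

(p → s): 0.92 > 0.36, so result = 0.36
¬s: Gödel ¬ of 0.36 = 0 (operand ≠ 0)
¬p: Gödel ¬ of 0.92 = 0 (operand ≠ 0)
(s ∨ s) = max(0.36, 0.36) = 0.36
(¬p → (s ∨ s)): 0 ≤ 0.36, so result = 1
(q → (¬p → (s ∨ s))): 0.02 ≤ 1, so result = 1
¬(q → (¬p → (s ∨ s))): Gödel ¬ of 1 = 0 (operand ≠ 0)
(¬s ∧ ¬(q → (¬p → (s ∨ s)))) = min(0, 0) = 0
(q ∨ (¬s ∧ ¬(q → (¬p → (s ∨ s))))) = max(0.02, 0) = 0.02
((p → s) ∨ (q ∨ (¬s ∧ ¬(q → (¬p → (s ∨ s)))))) = max(0.36, 0.02) = 0.36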